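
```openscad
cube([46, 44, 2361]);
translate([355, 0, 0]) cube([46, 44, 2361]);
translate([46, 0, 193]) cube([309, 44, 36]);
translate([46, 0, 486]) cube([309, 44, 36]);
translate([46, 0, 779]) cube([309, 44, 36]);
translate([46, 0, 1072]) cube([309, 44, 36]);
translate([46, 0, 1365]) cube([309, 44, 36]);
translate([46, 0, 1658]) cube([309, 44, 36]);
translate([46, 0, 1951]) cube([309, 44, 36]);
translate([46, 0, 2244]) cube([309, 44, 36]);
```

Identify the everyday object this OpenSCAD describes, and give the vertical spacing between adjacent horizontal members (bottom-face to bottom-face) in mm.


A ladder. The rung spacing is 293 mm.

Two tall 46×44 posts with 8 short bars between them — a ladder. Adjacent rungs sit at z = 193 and z = 486, so the spacing is 486 − 193 = 293 mm.


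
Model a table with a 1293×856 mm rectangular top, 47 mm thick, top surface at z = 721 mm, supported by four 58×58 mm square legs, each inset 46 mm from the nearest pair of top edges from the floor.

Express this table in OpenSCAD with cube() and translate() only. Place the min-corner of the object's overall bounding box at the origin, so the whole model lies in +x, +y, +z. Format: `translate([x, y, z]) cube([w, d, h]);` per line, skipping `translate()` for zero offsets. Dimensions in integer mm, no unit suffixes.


translate([0, 0, 674]) cube([1293, 856, 47]);
translate([46, 46, 0]) cube([58, 58, 674]);
translate([1189, 46, 0]) cube([58, 58, 674]);
translate([46, 752, 0]) cube([58, 58, 674]);
translate([1189, 752, 0]) cube([58, 58, 674]);


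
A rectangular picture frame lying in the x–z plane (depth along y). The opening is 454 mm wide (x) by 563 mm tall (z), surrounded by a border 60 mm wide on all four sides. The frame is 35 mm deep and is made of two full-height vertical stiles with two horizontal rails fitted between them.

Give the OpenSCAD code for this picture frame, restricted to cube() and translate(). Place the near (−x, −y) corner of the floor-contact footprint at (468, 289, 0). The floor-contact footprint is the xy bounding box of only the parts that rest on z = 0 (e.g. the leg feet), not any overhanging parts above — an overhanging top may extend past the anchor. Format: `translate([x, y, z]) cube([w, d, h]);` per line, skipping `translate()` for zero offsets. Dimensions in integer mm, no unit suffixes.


translate([468, 289, 0]) cube([60, 35, 683]);
translate([982, 289, 0]) cube([60, 35, 683]);
translate([528, 289, 0]) cube([454, 35, 60]);
translate([528, 289, 623]) cube([454, 35, 60]);


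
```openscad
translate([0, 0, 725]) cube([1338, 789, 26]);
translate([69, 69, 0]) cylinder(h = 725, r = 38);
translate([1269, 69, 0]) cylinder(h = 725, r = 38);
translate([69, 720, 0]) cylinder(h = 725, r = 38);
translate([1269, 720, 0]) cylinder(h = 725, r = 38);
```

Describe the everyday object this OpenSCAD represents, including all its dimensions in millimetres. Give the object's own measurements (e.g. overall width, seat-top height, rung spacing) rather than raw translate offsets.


A table: top 1338 mm (x) × 789 mm (y), 26 mm thick, upper face at z = 751 mm, on four round legs of 76 mm diameter, each leg's bounding box inset 31 mm from the nearest pair of top edges from z = 0 to the bottom of the top.


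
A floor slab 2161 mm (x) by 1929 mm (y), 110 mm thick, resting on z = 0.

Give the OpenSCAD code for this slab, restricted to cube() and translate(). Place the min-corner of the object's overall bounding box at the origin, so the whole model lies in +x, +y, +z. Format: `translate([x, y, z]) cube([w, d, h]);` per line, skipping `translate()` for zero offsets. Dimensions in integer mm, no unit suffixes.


cube([2161, 1929, 110]);


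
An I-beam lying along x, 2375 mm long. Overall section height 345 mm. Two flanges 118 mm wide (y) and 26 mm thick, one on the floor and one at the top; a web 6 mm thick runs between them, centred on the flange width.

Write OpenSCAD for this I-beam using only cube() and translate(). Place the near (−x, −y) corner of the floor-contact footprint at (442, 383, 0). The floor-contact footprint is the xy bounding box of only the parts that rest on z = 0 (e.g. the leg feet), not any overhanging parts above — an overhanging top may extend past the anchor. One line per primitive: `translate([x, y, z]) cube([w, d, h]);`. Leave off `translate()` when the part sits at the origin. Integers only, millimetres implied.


translate([442, 383, 0]) cube([2375, 118, 26]);
translate([442, 439, 26]) cube([2375, 6, 293]);
translate([442, 383, 319]) cube([2375, 118, 26]);


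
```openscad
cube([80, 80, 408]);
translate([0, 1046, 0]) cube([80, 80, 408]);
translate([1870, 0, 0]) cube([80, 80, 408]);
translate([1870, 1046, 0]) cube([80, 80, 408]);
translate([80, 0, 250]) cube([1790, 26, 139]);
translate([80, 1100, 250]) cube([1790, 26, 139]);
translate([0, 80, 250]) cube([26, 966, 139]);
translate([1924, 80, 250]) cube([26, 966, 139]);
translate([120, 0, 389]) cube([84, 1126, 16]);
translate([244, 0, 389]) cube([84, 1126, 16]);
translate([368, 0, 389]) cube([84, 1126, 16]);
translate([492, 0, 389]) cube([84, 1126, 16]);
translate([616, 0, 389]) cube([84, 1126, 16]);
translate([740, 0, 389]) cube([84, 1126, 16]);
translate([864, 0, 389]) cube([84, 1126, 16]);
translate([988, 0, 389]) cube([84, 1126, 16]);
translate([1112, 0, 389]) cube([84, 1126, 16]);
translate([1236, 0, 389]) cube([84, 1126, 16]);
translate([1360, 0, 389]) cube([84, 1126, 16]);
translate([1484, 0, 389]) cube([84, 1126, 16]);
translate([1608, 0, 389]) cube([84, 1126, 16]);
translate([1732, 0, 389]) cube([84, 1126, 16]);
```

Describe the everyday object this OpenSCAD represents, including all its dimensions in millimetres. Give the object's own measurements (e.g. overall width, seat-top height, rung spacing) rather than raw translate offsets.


A bed frame 1950 mm long (x) by 1126 mm wide (y). Four 80×80 mm corner posts, 408 mm tall, at the corners of the footprint. Four rails of 26 mm thickness and 139 mm height run between adjacent posts with their undersides at z = 250 mm, their outer faces flush with the outside of the frame (the two x-running rails run between the posts' inner faces; the two y-running rails run between the posts' inner faces). 14 slats, each 84 mm wide (x) and 16 mm thick, lie across the top of the two x-running rails, running the full 1126 mm width of the frame in y; along x they sit between the end posts with a 40 mm gap after the −x posts and between neighbouring slats, leaving 54 mm before the +x posts.


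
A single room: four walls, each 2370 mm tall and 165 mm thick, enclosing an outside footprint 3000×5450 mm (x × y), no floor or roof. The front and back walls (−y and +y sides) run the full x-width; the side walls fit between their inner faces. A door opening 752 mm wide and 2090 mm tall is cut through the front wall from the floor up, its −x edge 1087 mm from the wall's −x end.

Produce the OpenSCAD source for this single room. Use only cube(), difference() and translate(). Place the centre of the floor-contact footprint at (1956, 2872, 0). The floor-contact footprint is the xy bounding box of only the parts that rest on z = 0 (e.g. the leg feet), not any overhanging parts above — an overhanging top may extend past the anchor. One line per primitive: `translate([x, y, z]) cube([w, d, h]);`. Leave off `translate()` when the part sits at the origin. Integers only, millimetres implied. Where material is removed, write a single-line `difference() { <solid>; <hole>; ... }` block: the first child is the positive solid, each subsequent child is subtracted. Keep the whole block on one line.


difference() { translate([456, 147, 0]) cube([3000, 165, 2370]); translate([1543, 147, 0]) cube([752, 165, 2090]); }
translate([456, 5432, 0]) cube([3000, 165, 2370]);
translate([456, 312, 0]) cube([165, 5120, 2370]);
translate([3291, 312, 0]) cube([165, 5120, 2370]);


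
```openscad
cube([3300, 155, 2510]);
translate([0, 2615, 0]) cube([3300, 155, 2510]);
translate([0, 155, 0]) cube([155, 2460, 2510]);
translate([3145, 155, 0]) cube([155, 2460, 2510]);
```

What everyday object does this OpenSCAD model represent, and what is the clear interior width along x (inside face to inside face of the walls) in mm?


A house (or room) frame. The interior width is 2990 mm.

Four 2510 mm walls enclosing a rectangle with no floor or roof — a room or house frame. Outside width is 3300 mm and wall thickness is 155 mm, so the interior width is 3300 − 2 × 155 = 2990 mm.


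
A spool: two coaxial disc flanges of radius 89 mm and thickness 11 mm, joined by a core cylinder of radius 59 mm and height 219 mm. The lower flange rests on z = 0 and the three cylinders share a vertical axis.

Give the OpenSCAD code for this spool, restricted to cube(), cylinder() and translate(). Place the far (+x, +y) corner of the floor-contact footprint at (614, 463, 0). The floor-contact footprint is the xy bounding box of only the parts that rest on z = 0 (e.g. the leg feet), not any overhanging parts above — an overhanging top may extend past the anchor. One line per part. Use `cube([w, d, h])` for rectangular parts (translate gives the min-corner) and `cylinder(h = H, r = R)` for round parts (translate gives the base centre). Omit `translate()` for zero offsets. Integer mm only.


translate([525, 374, 0]) cylinder(h = 11, r = 89);
translate([525, 374, 11]) cylinder(h = 219, r = 59);
translate([525, 374, 230]) cylinder(h = 11, r = 89);


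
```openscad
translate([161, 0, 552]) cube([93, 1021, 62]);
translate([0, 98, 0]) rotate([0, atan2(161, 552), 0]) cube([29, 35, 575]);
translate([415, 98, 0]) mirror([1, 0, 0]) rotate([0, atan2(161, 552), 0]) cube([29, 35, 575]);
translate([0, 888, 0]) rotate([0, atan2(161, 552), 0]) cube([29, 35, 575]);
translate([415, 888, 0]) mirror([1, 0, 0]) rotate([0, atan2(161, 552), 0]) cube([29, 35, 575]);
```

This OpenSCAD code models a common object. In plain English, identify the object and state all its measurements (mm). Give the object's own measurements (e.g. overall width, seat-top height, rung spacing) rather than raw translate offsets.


A sawhorse. A 93×1021×62 mm beam (x, y, z) sits on two A-frame leg pairs. Each pair is two raked legs of 29×35 mm section (35 mm along y) splaying symmetrically in x. Each leg rises 552 mm vertically over 161 mm of horizontal reach and is 575 mm long along its own axis. Every leg's outer bottom edge rests on the floor and its outer top edge meets a bottom edge of the beam — the left legs (tilting toward +x) meet the beam's −x bottom edge, the right legs (their mirror images, tilting toward −x) meet its +x bottom edge — so the leg tops tuck under the beam, the beam's underside is 552 mm above the floor, and the feet are 415 mm apart outside-to-outside with the beam centred between them. The two leg pairs are set in 98 mm from either end of the beam.


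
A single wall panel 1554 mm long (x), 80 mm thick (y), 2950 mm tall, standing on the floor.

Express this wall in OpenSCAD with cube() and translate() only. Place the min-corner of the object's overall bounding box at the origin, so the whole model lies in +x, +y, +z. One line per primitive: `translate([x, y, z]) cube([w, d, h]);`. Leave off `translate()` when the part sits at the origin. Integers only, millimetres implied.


cube([1554, 80, 2950]);


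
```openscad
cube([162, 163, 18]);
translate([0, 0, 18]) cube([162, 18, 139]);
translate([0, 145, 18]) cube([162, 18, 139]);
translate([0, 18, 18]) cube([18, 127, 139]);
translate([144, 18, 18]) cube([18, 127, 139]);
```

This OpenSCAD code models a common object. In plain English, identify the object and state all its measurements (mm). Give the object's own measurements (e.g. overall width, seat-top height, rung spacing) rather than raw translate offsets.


An open-topped rectangular box: outside dimensions 162×163×157 mm, with a uniform wall and base thickness of 18 mm. The base is a full 162×163 slab on the floor; four walls sit on top of the base. The front and back walls (the −y and +y sides) span the full width; the two side walls fit between them.


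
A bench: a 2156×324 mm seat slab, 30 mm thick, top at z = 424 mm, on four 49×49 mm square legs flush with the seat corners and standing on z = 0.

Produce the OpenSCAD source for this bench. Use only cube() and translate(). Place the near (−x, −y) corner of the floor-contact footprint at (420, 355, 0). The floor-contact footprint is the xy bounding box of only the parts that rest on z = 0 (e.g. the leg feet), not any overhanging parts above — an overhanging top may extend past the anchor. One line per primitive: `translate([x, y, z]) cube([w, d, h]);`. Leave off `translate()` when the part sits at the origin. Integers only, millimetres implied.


translate([420, 355, 394]) cube([2156, 324, 30]);
translate([420, 355, 0]) cube([49, 49, 394]);
translate([420, 630, 0]) cube([49, 49, 394]);
translate([2527, 355, 0]) cube([49, 49, 394]);
translate([2527, 630, 0]) cube([49, 49, 394]);


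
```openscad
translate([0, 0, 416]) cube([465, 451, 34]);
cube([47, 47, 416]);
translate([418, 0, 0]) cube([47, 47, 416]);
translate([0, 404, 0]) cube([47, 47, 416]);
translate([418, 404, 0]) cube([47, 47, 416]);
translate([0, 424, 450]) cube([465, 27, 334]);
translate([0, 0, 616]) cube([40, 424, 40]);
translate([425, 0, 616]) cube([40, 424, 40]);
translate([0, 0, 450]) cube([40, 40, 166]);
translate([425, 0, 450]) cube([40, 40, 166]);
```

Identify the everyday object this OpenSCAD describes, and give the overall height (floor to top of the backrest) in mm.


A chair. The overall height is 784 mm.

A slab on four corner posts with a tall panel at the back — a chair. The seat slab sits at z = 416 with thickness 34, and the 334 mm backrest starts at the seat top, so the overall height is 416 + 34 + 334 = 784 mm.


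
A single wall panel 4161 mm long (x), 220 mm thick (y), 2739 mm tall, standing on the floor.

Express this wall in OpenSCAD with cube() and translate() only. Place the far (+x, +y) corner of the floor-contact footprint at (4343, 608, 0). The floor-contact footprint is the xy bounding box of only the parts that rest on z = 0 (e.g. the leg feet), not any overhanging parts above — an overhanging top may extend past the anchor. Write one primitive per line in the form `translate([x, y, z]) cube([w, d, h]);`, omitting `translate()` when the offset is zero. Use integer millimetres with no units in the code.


translate([182, 388, 0]) cube([4161, 220, 2739]);


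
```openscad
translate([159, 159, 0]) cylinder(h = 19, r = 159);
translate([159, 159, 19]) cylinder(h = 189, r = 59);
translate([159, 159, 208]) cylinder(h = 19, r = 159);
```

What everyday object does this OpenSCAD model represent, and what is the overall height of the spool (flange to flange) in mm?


A spool. The overall height is 227 mm.

Three coaxial cylinders, large–small–large — a spool. Two 19 mm flanges and a 189 mm core give 19 + 189 + 19 = 227 mm.


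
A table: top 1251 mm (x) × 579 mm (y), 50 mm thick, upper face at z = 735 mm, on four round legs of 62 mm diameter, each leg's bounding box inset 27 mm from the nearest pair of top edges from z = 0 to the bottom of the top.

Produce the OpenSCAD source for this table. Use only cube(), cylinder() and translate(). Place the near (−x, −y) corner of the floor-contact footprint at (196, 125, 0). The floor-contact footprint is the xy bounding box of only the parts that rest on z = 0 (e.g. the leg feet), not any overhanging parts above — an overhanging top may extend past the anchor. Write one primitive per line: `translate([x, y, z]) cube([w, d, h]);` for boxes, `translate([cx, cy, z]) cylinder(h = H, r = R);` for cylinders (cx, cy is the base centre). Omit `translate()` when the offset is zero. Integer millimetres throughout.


// leg_h = 735 - 50 = 685
translate([169, 98, 685]) cube([1251, 579, 50]);
translate([227, 156, 0]) cylinder(h = 685, r = 31);
translate([1362, 156, 0]) cylinder(h = 685, r = 31);
translate([227, 619, 0]) cylinder(h = 685, r = 31);
translate([1362, 619, 0]) cylinder(h = 685, r = 31);


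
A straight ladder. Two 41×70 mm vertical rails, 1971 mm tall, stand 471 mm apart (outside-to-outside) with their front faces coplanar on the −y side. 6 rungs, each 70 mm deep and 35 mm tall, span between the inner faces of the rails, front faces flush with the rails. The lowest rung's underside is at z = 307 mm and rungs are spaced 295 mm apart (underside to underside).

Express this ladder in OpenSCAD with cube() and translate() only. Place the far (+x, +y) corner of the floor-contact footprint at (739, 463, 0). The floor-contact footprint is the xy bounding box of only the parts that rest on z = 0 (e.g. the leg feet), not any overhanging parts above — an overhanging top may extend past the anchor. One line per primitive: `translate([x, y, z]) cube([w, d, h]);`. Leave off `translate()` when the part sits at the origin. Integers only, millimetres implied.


// rung span = 471 - 2*41 = 389
// rung[k] z = 307 + k*295
translate([268, 393, 0]) cube([41, 70, 1971]);
translate([698, 393, 0]) cube([41, 70, 1971]);
translate([309, 393, 307]) cube([389, 70, 35]);
translate([309, 393, 602]) cube([389, 70, 35]);
translate([309, 393, 897]) cube([389, 70, 35]);
translate([309, 393, 1192]) cube([389, 70, 35]);
translate([309, 393, 1487]) cube([389, 70, 35]);
translate([309, 393, 1782]) cube([389, 70, 35]);


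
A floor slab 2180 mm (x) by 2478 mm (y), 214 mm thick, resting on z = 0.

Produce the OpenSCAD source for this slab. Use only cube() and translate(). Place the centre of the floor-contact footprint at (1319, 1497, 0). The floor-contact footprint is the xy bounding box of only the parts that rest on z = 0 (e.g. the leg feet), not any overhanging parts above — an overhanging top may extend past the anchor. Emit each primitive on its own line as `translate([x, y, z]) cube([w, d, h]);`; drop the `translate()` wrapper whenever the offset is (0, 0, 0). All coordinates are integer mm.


translate([229, 258, 0]) cube([2180, 2478, 214]);


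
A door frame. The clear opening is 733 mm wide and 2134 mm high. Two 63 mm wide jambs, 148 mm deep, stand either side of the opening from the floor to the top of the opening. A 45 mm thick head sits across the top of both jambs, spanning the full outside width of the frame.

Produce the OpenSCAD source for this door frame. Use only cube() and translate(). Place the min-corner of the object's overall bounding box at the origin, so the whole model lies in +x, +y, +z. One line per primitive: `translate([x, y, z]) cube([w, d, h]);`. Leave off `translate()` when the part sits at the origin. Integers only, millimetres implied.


cube([63, 148, 2134]);
translate([796, 0, 0]) cube([63, 148, 2134]);
translate([0, 0, 2134]) cube([859, 148, 45]);


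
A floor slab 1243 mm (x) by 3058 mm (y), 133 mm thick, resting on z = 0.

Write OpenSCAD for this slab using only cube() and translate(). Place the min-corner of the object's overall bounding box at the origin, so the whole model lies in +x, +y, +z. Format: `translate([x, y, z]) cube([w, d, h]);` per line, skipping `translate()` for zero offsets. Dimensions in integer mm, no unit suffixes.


cube([1243, 3058, 133]);


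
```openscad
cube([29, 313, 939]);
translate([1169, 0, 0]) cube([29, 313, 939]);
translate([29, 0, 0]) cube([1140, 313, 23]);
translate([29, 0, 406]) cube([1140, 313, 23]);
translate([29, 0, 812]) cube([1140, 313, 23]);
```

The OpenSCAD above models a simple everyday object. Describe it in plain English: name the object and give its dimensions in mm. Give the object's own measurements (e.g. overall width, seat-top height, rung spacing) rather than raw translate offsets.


An open bookshelf. Two side panels, each 29 mm thick, 313 mm deep and 939 mm tall, stand 1198 mm apart (outside-to-outside). Between them sit 3 shelves, each 23 mm thick and 313 mm deep, spanning the full gap between the sides. The bottom shelf rests on the floor (its underside at z = 0) and the clear gap between one shelf's top and the next shelf's underside is 383 mm.


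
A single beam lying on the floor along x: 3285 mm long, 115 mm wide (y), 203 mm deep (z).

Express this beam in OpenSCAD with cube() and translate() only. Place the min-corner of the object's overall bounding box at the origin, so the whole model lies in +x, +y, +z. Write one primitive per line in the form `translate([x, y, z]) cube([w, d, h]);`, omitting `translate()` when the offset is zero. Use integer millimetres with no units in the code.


cube([3285, 115, 203]);


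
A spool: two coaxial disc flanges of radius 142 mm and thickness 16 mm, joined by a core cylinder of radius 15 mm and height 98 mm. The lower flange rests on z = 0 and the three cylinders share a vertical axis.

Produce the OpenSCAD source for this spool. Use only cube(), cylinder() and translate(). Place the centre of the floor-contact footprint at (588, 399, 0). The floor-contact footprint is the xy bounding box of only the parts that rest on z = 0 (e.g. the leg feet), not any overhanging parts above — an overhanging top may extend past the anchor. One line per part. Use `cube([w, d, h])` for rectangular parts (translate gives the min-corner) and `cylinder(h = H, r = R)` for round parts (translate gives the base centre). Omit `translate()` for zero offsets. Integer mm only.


translate([588, 399, 0]) cylinder(h = 16, r = 142);
translate([588, 399, 16]) cylinder(h = 98, r = 15);
translate([588, 399, 114]) cylinder(h = 16, r = 142);


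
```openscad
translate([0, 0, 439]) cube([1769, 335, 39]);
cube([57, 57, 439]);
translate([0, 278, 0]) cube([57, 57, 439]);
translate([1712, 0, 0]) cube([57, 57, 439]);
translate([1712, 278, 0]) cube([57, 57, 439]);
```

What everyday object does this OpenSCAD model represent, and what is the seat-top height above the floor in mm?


A bench. The seat-top height is 478 mm.

A long slab on four corner posts — a bench. The slab sits at z = 439 with thickness 39, so the top is 439 + 39 = 478 mm.


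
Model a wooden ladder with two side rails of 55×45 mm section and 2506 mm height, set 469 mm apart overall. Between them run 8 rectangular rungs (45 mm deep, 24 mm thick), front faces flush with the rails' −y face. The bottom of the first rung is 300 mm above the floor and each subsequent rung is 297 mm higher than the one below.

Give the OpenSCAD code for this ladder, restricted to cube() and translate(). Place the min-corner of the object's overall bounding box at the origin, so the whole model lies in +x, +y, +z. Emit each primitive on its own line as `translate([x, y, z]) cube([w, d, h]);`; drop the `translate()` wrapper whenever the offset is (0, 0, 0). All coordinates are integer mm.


cube([55, 45, 2506]);
translate([414, 0, 0]) cube([55, 45, 2506]);
translate([55, 0, 300]) cube([359, 45, 24]);
translate([55, 0, 597]) cube([359, 45, 24]);
translate([55, 0, 894]) cube([359, 45, 24]);
translate([55, 0, 1191]) cube([359, 45, 24]);
translate([55, 0, 1488]) cube([359, 45, 24]);
translate([55, 0, 1785]) cube([359, 45, 24]);
translate([55, 0, 2082]) cube([359, 45, 24]);
translate([55, 0, 2379]) cube([359, 45, 24]);


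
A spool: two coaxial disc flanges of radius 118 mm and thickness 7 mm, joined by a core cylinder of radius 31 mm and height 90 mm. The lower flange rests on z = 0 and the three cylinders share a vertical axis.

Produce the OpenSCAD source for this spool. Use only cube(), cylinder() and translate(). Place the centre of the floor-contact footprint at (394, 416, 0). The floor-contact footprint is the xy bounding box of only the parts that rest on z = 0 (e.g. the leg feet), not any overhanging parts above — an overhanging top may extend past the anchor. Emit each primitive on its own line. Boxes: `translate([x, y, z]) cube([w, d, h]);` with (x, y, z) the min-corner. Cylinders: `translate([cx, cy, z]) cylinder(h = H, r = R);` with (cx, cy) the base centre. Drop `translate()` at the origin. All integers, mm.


translate([394, 416, 0]) cylinder(h = 7, r = 118);
translate([394, 416, 7]) cylinder(h = 90, r = 31);
translate([394, 416, 97]) cylinder(h = 7, r = 118);


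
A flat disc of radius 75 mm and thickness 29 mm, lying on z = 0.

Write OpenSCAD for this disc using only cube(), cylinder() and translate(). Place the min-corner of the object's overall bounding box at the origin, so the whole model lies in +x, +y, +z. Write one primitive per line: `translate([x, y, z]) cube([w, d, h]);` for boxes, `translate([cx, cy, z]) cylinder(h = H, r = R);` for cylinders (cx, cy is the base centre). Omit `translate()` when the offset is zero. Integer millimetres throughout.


translate([75, 75, 0]) cylinder(h = 29, r = 75);


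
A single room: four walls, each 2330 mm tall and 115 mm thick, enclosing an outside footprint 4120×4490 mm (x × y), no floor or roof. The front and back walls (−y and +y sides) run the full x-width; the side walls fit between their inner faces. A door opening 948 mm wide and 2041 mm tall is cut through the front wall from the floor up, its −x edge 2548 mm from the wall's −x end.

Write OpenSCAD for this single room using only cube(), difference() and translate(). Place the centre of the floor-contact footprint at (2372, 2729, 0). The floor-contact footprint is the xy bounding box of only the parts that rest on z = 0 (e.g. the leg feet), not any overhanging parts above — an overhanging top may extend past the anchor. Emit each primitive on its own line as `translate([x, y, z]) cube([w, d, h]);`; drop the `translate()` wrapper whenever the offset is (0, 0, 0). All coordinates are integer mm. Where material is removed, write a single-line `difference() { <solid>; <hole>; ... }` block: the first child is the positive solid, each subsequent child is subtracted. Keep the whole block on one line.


difference() { translate([312, 484, 0]) cube([4120, 115, 2330]); translate([2860, 484, 0]) cube([948, 115, 2041]); }
translate([312, 4859, 0]) cube([4120, 115, 2330]);
translate([312, 599, 0]) cube([115, 4260, 2330]);
translate([4317, 599, 0]) cube([115, 4260, 2330]);


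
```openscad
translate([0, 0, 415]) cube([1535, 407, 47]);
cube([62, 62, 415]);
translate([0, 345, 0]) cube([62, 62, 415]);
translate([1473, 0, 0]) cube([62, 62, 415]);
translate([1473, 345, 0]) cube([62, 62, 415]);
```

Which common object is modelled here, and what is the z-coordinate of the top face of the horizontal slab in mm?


A bench. The seat-top height is 462 mm.

A long slab on four corner posts — a bench. The slab sits at z = 415 with thickness 47, so the top is 415 + 47 = 462 mm.


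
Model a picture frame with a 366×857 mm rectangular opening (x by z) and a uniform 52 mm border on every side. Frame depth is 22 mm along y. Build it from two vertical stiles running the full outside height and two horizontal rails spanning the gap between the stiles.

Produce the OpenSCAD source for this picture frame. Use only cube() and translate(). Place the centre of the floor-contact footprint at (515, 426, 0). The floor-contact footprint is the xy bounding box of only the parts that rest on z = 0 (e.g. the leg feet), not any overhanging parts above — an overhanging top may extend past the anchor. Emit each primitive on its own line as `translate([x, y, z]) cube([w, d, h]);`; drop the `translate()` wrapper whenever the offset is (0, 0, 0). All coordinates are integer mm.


translate([280, 415, 0]) cube([52, 22, 961]);
translate([698, 415, 0]) cube([52, 22, 961]);
translate([332, 415, 0]) cube([366, 22, 52]);
translate([332, 415, 909]) cube([366, 22, 52]);


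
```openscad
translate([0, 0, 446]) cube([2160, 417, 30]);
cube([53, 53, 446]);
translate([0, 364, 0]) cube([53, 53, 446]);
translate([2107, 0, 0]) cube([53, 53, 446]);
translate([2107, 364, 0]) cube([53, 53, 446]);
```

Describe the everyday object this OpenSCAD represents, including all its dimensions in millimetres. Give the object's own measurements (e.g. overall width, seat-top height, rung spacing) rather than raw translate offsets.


A long wooden bench with a 2160 mm (x) × 417 mm (y) seat, 30 mm thick, its top surface 476 mm above the floor. Four 53 mm square legs at the seat corners, flush with the edges, run from z = 0 to the seat underside.


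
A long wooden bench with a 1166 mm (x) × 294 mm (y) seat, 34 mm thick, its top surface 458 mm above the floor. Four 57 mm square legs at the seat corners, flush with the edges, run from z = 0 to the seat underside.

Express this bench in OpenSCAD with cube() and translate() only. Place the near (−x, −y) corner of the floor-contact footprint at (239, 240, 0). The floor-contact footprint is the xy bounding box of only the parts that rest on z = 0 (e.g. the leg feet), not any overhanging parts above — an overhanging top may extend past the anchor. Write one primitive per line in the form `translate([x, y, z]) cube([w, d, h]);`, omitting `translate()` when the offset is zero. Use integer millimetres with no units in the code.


translate([239, 240, 424]) cube([1166, 294, 34]);
translate([239, 240, 0]) cube([57, 57, 424]);
translate([239, 477, 0]) cube([57, 57, 424]);
translate([1348, 240, 0]) cube([57, 57, 424]);
translate([1348, 477, 0]) cube([57, 57, 424]);


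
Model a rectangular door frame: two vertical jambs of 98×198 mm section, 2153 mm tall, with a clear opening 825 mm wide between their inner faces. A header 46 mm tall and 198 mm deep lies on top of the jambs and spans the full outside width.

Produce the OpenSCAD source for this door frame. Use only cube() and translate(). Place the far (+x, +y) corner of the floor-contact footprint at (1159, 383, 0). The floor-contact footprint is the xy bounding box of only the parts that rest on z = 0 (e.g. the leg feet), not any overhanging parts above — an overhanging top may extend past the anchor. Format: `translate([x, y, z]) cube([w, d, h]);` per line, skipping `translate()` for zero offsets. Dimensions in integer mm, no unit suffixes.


translate([138, 185, 0]) cube([98, 198, 2153]);
translate([1061, 185, 0]) cube([98, 198, 2153]);
translate([138, 185, 2153]) cube([1021, 198, 46]);


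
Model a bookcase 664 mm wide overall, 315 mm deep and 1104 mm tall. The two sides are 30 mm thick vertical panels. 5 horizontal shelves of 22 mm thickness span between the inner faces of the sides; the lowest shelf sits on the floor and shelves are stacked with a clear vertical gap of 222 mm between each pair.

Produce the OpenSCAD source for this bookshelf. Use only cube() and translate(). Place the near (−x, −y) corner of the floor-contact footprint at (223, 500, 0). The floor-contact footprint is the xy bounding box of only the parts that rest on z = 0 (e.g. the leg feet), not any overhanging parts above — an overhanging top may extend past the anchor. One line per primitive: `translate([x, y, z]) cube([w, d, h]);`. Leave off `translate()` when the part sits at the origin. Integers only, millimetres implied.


translate([223, 500, 0]) cube([30, 315, 1104]);
translate([857, 500, 0]) cube([30, 315, 1104]);
translate([253, 500, 0]) cube([604, 315, 22]);
translate([253, 500, 244]) cube([604, 315, 22]);
translate([253, 500, 488]) cube([604, 315, 22]);
translate([253, 500, 732]) cube([604, 315, 22]);
translate([253, 500, 976]) cube([604, 315, 22]);


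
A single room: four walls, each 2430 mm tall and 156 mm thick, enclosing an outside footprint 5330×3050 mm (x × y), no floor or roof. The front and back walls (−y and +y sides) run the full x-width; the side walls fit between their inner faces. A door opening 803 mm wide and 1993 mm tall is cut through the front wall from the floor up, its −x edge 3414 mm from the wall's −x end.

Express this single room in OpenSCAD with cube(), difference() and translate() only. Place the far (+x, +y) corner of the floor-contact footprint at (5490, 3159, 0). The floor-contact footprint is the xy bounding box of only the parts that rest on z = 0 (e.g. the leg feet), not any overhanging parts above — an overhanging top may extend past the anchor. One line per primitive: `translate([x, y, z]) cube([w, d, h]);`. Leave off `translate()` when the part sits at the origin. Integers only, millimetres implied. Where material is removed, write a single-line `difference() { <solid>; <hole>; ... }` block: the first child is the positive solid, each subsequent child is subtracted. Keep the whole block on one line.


difference() { translate([160, 109, 0]) cube([5330, 156, 2430]); translate([3574, 109, 0]) cube([803, 156, 1993]); }
translate([160, 3003, 0]) cube([5330, 156, 2430]);
translate([160, 265, 0]) cube([156, 2738, 2430]);
translate([5334, 265, 0]) cube([156, 2738, 2430]);


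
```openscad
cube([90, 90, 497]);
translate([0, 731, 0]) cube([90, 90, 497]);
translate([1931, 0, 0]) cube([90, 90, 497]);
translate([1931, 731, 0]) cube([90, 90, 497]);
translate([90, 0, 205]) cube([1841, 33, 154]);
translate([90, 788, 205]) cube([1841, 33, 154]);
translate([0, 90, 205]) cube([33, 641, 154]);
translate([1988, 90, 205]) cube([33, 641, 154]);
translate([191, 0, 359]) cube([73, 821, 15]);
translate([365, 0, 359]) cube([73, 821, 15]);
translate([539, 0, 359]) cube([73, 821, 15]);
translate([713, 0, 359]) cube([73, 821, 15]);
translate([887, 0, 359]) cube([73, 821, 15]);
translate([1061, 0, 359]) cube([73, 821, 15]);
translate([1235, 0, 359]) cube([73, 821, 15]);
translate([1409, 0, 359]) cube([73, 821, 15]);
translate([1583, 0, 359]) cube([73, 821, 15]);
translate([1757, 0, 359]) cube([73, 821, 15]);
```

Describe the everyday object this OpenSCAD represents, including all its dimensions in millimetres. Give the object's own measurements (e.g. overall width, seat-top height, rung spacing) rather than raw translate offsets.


A bed frame 2021 mm long (x) by 821 mm wide (y). Four 90×90 mm corner posts, 497 mm tall, at the corners of the footprint. Four rails of 33 mm thickness and 154 mm height run between adjacent posts with their undersides at z = 205 mm, their outer faces flush with the outside of the frame (the two x-running rails run between the posts' inner faces; the two y-running rails run between the posts' inner faces). 10 slats, each 73 mm wide (x) and 15 mm thick, lie across the top of the two x-running rails, running the full 821 mm width of the frame in y; along x they sit between the end posts with a 101 mm gap after the −x posts and between neighbouring slats and before the +x posts.


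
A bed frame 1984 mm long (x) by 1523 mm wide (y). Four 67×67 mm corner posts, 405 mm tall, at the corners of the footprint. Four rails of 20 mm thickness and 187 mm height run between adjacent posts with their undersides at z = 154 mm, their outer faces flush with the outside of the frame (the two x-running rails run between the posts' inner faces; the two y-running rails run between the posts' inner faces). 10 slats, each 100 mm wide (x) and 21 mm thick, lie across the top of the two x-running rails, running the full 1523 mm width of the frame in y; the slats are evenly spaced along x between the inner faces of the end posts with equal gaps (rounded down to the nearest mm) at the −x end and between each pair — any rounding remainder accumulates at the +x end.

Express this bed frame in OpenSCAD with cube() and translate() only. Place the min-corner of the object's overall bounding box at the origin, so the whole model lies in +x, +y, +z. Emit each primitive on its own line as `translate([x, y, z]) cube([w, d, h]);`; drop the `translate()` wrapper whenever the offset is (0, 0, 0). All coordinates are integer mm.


cube([67, 67, 405]);
translate([0, 1456, 0]) cube([67, 67, 405]);
translate([1917, 0, 0]) cube([67, 67, 405]);
translate([1917, 1456, 0]) cube([67, 67, 405]);
translate([67, 0, 154]) cube([1850, 20, 187]);
translate([67, 1503, 154]) cube([1850, 20, 187]);
translate([0, 67, 154]) cube([20, 1389, 187]);
translate([1964, 67, 154]) cube([20, 1389, 187]);
translate([144, 0, 341]) cube([100, 1523, 21]);
translate([321, 0, 341]) cube([100, 1523, 21]);
translate([498, 0, 341]) cube([100, 1523, 21]);
translate([675, 0, 341]) cube([100, 1523, 21]);
translate([852, 0, 341]) cube([100, 1523, 21]);
translate([1029, 0, 341]) cube([100, 1523, 21]);
translate([1206, 0, 341]) cube([100, 1523, 21]);
translate([1383, 0, 341]) cube([100, 1523, 21]);
translate([1560, 0, 341]) cube([100, 1523, 21]);
translate([1737, 0, 341]) cube([100, 1523, 21]);


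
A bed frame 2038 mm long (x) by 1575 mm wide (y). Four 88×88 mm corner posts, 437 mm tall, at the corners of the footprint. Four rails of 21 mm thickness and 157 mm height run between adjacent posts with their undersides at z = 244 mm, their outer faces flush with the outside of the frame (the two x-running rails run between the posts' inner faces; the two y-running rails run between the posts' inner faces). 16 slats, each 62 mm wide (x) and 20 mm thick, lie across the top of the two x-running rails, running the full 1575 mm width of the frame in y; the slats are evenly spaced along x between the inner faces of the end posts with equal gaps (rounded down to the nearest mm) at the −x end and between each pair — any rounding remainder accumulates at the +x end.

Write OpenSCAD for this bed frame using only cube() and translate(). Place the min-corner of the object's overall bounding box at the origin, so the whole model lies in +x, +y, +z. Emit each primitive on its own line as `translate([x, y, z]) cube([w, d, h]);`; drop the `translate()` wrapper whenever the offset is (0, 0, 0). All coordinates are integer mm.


cube([88, 88, 437]);
translate([0, 1487, 0]) cube([88, 88, 437]);
translate([1950, 0, 0]) cube([88, 88, 437]);
translate([1950, 1487, 0]) cube([88, 88, 437]);
translate([88, 0, 244]) cube([1862, 21, 157]);
translate([88, 1554, 244]) cube([1862, 21, 157]);
translate([0, 88, 244]) cube([21, 1399, 157]);
translate([2017, 88, 244]) cube([21, 1399, 157]);
translate([139, 0, 401]) cube([62, 1575, 20]);
translate([252, 0, 401]) cube([62, 1575, 20]);
translate([365, 0, 401]) cube([62, 1575, 20]);
translate([478, 0, 401]) cube([62, 1575, 20]);
translate([591, 0, 401]) cube([62, 1575, 20]);
translate([704, 0, 401]) cube([62, 1575, 20]);
translate([817, 0, 401]) cube([62, 1575, 20]);
translate([930, 0, 401]) cube([62, 1575, 20]);
translate([1043, 0, 401]) cube([62, 1575, 20]);
translate([1156, 0, 401]) cube([62, 1575, 20]);
translate([1269, 0, 401]) cube([62, 1575, 20]);
translate([1382, 0, 401]) cube([62, 1575, 20]);
translate([1495, 0, 401]) cube([62, 1575, 20]);
translate([1608, 0, 401]) cube([62, 1575, 20]);
translate([1721, 0, 401]) cube([62, 1575, 20]);
translate([1834, 0, 401]) cube([62, 1575, 20]);


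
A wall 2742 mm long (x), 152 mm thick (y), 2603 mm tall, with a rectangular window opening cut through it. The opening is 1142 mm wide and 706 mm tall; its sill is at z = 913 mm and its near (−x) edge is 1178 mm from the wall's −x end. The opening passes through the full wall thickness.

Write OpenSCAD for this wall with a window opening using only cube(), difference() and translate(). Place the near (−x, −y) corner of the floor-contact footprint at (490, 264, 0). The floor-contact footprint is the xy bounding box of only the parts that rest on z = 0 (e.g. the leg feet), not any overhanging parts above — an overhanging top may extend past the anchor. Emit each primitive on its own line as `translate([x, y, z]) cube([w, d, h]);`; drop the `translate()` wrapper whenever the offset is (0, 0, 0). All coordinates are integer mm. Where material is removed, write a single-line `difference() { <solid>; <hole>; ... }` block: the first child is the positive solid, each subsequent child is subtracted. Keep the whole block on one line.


difference() { translate([490, 264, 0]) cube([2742, 152, 2603]); translate([1668, 264, 913]) cube([1142, 152, 706]); }


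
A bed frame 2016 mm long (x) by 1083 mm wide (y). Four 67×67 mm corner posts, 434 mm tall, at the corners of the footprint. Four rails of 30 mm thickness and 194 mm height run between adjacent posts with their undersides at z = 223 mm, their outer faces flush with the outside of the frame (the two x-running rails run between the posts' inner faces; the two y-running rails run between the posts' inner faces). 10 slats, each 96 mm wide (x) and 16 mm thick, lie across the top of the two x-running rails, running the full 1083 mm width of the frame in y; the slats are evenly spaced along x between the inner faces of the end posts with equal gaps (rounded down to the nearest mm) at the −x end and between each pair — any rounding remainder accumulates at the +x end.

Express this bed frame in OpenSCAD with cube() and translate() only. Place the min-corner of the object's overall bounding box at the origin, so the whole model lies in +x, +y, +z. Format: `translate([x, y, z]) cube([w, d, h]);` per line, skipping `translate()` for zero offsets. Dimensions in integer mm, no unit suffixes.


cube([67, 67, 434]);
translate([0, 1016, 0]) cube([67, 67, 434]);
translate([1949, 0, 0]) cube([67, 67, 434]);
translate([1949, 1016, 0]) cube([67, 67, 434]);
translate([67, 0, 223]) cube([1882, 30, 194]);
translate([67, 1053, 223]) cube([1882, 30, 194]);
translate([0, 67, 223]) cube([30, 949, 194]);
translate([1986, 67, 223]) cube([30, 949, 194]);
translate([150, 0, 417]) cube([96, 1083, 16]);
translate([329, 0, 417]) cube([96, 1083, 16]);
translate([508, 0, 417]) cube([96, 1083, 16]);
translate([687, 0, 417]) cube([96, 1083, 16]);
translate([866, 0, 417]) cube([96, 1083, 16]);
translate([1045, 0, 417]) cube([96, 1083, 16]);
translate([1224, 0, 417]) cube([96, 1083, 16]);
translate([1403, 0, 417]) cube([96, 1083, 16]);
translate([1582, 0, 417]) cube([96, 1083, 16]);
translate([1761, 0, 417]) cube([96, 1083, 16]);
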